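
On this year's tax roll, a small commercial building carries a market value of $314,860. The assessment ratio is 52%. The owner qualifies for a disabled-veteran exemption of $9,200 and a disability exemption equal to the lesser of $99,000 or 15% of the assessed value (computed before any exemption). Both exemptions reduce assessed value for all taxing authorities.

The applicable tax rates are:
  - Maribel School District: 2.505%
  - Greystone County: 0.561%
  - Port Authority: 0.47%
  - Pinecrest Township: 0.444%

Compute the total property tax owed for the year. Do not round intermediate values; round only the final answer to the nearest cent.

Assessed value = $314,860 × 0.52 = $163,727.2
Disability exemption = min($99,000, 15% × $163,727.2) = min($99,000, $24,559.08) = $24,559.08 (percentage binds)
Taxable value = $163,727.2 − $9,200 − $24,559.08 = $129,968.12
Maribel School District: $129,968.12 × 0.02505 = $3,255.701406
Greystone County: $129,968.12 × 0.00561 = $729.1211532
Port Authority: $129,968.12 × 0.0047 = $610.850164
Pinecrest Township: $129,968.12 × 0.00444 = $577.0584528
Total = $5,172.731176

$5,172.73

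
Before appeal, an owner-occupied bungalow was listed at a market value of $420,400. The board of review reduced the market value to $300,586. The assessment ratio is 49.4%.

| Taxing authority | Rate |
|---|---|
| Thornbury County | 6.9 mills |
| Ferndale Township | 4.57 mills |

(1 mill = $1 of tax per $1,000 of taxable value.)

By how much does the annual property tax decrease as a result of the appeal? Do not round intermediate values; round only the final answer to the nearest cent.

$678.89

Old assessed value = $420,400 × 0.494 = $207,677.6
New assessed value = $300,586 × 0.494 = $148,489.484
Combined rate = 0.0069 + 0.00457 = 0.01147
Old tax = $207,677.6 × 0.01147 = $2,382.062072
New tax = $148,489.484 × 0.01147 = $1,703.17438148
Reduction = $2,382.062072 − $1,703.17438148 = $678.88769052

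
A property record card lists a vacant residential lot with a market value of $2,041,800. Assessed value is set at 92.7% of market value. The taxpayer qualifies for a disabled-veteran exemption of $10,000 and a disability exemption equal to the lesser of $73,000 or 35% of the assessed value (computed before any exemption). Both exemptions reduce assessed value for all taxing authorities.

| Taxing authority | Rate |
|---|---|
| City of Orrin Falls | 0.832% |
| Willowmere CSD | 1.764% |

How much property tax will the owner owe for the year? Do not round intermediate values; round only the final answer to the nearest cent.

$46,981.07

Assessed value = $2,041,800 × 0.927 = $1,892,748.6
Disability exemption = min($73,000, 35% × $1,892,748.6) = min($73,000, $662,462.01) = $73,000 (dollar cap binds)
Taxable value = $1,892,748.6 − $10,000 − $73,000 = $1,809,748.6
City of Orrin Falls: $1,809,748.6 × 0.00832 = $15,057.108352
Willowmere CSD: $1,809,748.6 × 0.01764 = $31,923.965304
Total = $46,981.073656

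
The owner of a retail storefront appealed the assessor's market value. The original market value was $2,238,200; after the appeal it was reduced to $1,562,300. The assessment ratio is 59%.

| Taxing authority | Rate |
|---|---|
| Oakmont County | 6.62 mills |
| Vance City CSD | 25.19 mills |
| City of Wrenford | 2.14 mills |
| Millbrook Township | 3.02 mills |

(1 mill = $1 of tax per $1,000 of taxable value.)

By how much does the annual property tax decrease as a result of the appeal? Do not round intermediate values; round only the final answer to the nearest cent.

$14,742.93

Old assessed value = $2,238,200 × 0.59 = $1,320,538
New assessed value = $1,562,300 × 0.59 = $921,757
Combined rate = 0.00662 + 0.02519 + 0.00214 + 0.00302 = 0.03697
Old tax = $1,320,538 × 0.03697 = $48,820.28986
New tax = $921,757 × 0.03697 = $34,077.35629
Reduction = $48,820.28986 − $34,077.35629 = $14,742.93357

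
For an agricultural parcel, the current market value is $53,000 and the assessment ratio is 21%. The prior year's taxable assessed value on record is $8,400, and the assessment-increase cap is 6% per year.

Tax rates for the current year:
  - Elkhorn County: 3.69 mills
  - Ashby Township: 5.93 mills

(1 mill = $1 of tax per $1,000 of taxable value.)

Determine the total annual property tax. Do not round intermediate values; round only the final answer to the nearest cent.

Uncapped assessed value = $53,000 × 0.21 = $11,130
Cap limit = $8,400 × 1.06 = $8,904
Taxable assessed value = min($11,130, $8,904) = $8,904 (cap binds)
Elkhorn County: $8,904 × 0.00369 = $32.85576
Ashby Township: $8,904 × 0.00593 = $52.80072
Total = $85.65648

$85.66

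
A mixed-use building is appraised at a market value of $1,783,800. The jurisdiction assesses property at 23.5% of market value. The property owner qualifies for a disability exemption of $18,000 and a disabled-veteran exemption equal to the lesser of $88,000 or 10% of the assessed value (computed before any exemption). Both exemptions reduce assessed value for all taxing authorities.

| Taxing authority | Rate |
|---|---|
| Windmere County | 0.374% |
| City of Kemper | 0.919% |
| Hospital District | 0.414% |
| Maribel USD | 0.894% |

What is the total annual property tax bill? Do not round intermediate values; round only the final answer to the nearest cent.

Assessed value = $1,783,800 × 0.235 = $419,193
Disabled-veteran exemption = min($88,000, 10% × $419,193) = min($88,000, $41,919.3) = $41,919.3 (percentage binds)
Taxable value = $419,193 − $18,000 − $41,919.3 = $359,273.7
Windmere County: $359,273.7 × 0.00374 = $1,343.683638
City of Kemper: $359,273.7 × 0.00919 = $3,301.725303
Hospital District: $359,273.7 × 0.00414 = $1,487.393118
Maribel USD: $359,273.7 × 0.00894 = $3,211.906878
Total = $9,344.708937

$9,344.71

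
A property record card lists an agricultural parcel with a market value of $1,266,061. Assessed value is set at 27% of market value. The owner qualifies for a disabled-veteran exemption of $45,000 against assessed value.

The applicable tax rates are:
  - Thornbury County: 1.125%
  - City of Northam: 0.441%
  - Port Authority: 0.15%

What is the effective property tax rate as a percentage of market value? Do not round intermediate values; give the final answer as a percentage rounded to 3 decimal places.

Assessed value = $1,266,061 × 0.27 = $341,836.47
Taxable value = $341,836.47 − $45,000 = $296,836.47
Thornbury County: $296,836.47 × 0.01125 = $3,339.4102875
City of Northam: $296,836.47 × 0.00441 = $1,309.0488327
Port Authority: $296,836.47 × 0.0015 = $445.254705
Total tax = $5,093.7138252
Effective rate = $5,093.7138252 ÷ $1,266,061 = 0.402% of market value

0.402%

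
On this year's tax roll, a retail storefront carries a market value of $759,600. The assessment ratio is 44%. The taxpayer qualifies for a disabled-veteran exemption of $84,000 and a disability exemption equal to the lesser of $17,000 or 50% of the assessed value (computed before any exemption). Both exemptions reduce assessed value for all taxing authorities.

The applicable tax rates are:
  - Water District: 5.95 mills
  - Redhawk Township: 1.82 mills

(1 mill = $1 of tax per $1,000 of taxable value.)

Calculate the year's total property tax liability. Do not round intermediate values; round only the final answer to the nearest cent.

Assessed value = $759,600 × 0.44 = $334,224
Disability exemption = min($17,000, 50% × $334,224) = min($17,000, $167,112) = $17,000 (dollar cap binds)
Taxable value = $334,224 − $84,000 − $17,000 = $233,224
Water District: $233,224 × 0.00595 = $1,387.6828
Redhawk Township: $233,224 × 0.00182 = $424.46768
Total = $1,812.15048

$1,812.15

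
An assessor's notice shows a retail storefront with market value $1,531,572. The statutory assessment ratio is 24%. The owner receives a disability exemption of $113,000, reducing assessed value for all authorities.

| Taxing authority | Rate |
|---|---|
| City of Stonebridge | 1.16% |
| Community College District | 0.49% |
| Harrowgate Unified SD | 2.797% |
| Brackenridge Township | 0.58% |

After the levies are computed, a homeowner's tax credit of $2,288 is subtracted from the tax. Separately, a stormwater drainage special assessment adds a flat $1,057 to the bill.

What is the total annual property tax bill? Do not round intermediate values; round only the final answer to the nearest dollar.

Assessed value = $1,531,572 × 0.24 = $367,577.28
Taxable value = $367,577.28 − $113,000 = $254,577.28
City of Stonebridge: $254,577.28 × 0.0116 = $2,953.096448
Community College District: $254,577.28 × 0.0049 = $1,247.428672
Harrowgate Unified SD: $254,577.28 × 0.02797 = $7,120.5265216
Brackenridge Township: $254,577.28 × 0.0058 = $1,476.548224
Levies subtotal = $12,797.5998656
After credit = $12,797.5998656 − $2,288 = $10,509.5998656
Total = $10,509.5998656 + $1,057 = $11,566.5998656

$11,567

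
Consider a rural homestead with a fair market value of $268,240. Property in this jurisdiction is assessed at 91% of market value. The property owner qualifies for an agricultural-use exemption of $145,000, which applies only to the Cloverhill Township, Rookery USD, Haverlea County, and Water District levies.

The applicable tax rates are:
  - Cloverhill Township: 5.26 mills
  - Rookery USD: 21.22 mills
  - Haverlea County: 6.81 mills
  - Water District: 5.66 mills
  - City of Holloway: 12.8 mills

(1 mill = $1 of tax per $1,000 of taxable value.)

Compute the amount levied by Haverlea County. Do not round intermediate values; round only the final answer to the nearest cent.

Assessed value = $268,240 × 0.91 = $244,098.4
Haverlea County taxable value = $244,098.4 − $145,000 = $99,098.4
Haverlea County levy = $99,098.4 × 0.00681 = $674.860104

$674.86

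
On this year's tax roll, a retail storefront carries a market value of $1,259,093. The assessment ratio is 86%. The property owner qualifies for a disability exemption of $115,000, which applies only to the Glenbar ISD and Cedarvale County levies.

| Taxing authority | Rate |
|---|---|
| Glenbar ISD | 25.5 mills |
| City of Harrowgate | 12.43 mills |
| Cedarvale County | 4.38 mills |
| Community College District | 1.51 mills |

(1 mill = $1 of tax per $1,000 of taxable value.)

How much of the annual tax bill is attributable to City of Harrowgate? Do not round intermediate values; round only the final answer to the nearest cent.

$13,459.45

Assessed value = $1,259,093 × 0.86 = $1,082,819.98
City of Harrowgate taxable value = $1,082,819.98 (exemption does not apply)
City of Harrowgate levy = $1,082,819.98 × 0.01243 = $13,459.4523514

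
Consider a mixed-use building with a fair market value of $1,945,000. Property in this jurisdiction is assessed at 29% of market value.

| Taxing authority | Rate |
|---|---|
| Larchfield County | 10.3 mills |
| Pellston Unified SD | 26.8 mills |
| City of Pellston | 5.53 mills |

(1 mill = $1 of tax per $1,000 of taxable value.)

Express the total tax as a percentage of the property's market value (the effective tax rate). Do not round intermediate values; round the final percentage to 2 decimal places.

1.24%

Assessed value = $1,945,000 × 0.29 = $564,050
Larchfield County: $564,050 × 0.0103 = $5,809.715
Pellston Unified SD: $564,050 × 0.0268 = $15,116.54
City of Pellston: $564,050 × 0.00553 = $3,119.1965
Total tax = $24,045.4515
Effective rate = $24,045.4515 ÷ $1,945,000 = 1.24% of market value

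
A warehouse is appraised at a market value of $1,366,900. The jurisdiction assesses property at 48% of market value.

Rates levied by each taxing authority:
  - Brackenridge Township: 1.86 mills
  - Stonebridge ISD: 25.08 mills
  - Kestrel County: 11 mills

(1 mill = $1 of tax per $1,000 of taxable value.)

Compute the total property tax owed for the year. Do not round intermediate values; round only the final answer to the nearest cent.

Assessed value = $1,366,900 × 0.48 = $656,112
Brackenridge Township: $656,112 × 0.00186 = $1,220.36832
Stonebridge ISD: $656,112 × 0.02508 = $16,455.28896
Kestrel County: $656,112 × 0.011 = $7,217.232
Total = $1,220.36832 + $16,455.28896 + $7,217.232 = $24,892.88928

$24,892.89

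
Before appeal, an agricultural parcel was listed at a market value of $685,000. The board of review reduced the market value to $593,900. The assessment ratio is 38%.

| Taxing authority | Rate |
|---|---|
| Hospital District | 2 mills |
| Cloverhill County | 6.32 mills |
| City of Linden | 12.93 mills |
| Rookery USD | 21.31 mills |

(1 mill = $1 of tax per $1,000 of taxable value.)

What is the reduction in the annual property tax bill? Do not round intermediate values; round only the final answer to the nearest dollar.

$1,473

Old assessed value = $685,000 × 0.38 = $260,300
New assessed value = $593,900 × 0.38 = $225,682
Combined rate = 0.002 + 0.00632 + 0.01293 + 0.02131 = 0.04256
Old tax = $260,300 × 0.04256 = $11,078.368
New tax = $225,682 × 0.04256 = $9,605.02592
Reduction = $11,078.368 − $9,605.02592 = $1,473.34208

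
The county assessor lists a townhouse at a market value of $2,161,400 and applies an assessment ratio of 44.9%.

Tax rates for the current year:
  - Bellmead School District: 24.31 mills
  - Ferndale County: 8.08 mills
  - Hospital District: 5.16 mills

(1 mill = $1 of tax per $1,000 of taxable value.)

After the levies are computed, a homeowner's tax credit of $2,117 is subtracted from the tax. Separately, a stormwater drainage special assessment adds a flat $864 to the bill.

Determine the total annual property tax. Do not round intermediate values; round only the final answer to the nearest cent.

Assessed value = $2,161,400 × 0.449 = $970,468.6
Bellmead School District: $970,468.6 × 0.02431 = $23,592.091666
Ferndale County: $970,468.6 × 0.00808 = $7,841.386288
Hospital District: $970,468.6 × 0.00516 = $5,007.617976
Levies subtotal = $36,441.09593
After credit = $36,441.09593 − $2,117 = $34,324.09593
Total = $34,324.09593 + $864 = $35,188.09593

$35,188.10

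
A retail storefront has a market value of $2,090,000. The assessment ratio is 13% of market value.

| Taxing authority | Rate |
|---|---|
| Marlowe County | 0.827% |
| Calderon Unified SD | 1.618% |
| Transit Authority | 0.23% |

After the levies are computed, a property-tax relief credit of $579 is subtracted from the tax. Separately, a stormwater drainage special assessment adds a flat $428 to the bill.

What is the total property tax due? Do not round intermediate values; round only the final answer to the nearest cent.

$7,116.98

Assessed value = $2,090,000 × 0.13 = $271,700
Marlowe County: $271,700 × 0.00827 = $2,246.959
Calderon Unified SD: $271,700 × 0.01618 = $4,396.106
Transit Authority: $271,700 × 0.0023 = $624.91
Levies subtotal = $7,267.975
After credit = $7,267.975 − $579 = $6,688.975
Total = $6,688.975 + $428 = $7,116.975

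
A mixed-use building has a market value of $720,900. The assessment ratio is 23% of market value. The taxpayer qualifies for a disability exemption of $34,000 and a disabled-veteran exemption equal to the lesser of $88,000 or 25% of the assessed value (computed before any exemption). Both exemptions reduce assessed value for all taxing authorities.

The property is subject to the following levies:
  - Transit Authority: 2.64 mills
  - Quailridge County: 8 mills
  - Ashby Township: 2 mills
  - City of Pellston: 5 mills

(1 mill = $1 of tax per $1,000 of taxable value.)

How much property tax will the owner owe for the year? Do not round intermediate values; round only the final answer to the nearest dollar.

Assessed value = $720,900 × 0.23 = $165,807
Disabled-veteran exemption = min($88,000, 25% × $165,807) = min($88,000, $41,451.75) = $41,451.75 (percentage binds)
Taxable value = $165,807 − $34,000 − $41,451.75 = $90,355.25
Transit Authority: $90,355.25 × 0.00264 = $238.53786
Quailridge County: $90,355.25 × 0.008 = $722.842
Ashby Township: $90,355.25 × 0.002 = $180.7105
City of Pellston: $90,355.25 × 0.005 = $451.77625
Total = $1,593.86661

$1,594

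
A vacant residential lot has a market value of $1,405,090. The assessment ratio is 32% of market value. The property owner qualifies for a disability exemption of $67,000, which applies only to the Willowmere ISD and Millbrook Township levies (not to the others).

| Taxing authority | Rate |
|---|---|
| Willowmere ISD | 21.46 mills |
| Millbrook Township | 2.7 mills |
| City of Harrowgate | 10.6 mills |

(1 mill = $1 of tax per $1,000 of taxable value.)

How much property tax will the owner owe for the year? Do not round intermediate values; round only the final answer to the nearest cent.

Assessed value = $1,405,090 × 0.32 = $449,628.8
Willowmere ISD: ($449,628.8 − $67,000) × 0.02146 = $382,628.8 × 0.02146 = $8,211.214048
Millbrook Township: ($449,628.8 − $67,000) × 0.0027 = $382,628.8 × 0.0027 = $1,033.09776
City of Harrowgate: $449,628.8 × 0.0106 = $4,766.06528
Total = $14,010.377088

$14,010.38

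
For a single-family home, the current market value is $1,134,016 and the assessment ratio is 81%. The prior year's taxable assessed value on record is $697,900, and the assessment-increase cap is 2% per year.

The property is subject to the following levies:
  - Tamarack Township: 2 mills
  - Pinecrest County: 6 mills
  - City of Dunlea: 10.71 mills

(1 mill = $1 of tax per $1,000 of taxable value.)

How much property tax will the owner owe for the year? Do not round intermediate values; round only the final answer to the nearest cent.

Uncapped assessed value = $1,134,016 × 0.81 = $918,552.96
Cap limit = $697,900 × 1.02 = $711,858
Taxable assessed value = min($918,552.96, $711,858) = $711,858 (cap binds)
Tamarack Township: $711,858 × 0.002 = $1,423.716
Pinecrest County: $711,858 × 0.006 = $4,271.148
City of Dunlea: $711,858 × 0.01071 = $7,623.99918
Total = $13,318.86318

$13,318.86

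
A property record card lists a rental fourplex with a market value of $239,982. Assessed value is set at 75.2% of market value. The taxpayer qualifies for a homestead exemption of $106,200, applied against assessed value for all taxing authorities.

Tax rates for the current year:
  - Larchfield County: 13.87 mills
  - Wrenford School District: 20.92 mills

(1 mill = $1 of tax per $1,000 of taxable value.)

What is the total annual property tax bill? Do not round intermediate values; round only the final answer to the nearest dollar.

Assessed value = $239,982 × 0.752 = $180,466.464
Taxable value = $180,466.464 − $106,200 = $74,266.464
Larchfield County: $74,266.464 × 0.01387 = $1,030.07585568
Wrenford School District: $74,266.464 × 0.02092 = $1,553.65442688
Total = $1,030.07585568 + $1,553.65442688 = $2,583.73028256

$2,584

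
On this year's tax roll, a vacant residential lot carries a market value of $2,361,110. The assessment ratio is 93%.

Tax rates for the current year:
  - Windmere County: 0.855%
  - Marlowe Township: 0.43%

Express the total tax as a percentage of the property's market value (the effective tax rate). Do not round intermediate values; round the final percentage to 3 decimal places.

1.195%

Assessed value = $2,361,110 × 0.93 = $2,195,832.3
Windmere County: $2,195,832.3 × 0.00855 = $18,774.366165
Marlowe Township: $2,195,832.3 × 0.0043 = $9,442.07889
Total tax = $28,216.445055
Effective rate = $28,216.445055 ÷ $2,361,110 = 1.195% of market value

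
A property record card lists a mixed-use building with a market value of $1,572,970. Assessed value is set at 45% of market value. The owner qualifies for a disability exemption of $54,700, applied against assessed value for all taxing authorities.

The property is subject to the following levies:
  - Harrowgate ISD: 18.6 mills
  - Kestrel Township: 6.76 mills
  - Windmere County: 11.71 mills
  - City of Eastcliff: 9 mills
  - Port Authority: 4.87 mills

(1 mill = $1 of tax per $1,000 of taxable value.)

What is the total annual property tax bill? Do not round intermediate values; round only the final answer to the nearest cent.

Assessed value = $1,572,970 × 0.45 = $707,836.5
Taxable value = $707,836.5 − $54,700 = $653,136.5
Harrowgate ISD: $653,136.5 × 0.0186 = $12,148.3389
Kestrel Township: $653,136.5 × 0.00676 = $4,415.20274
Windmere County: $653,136.5 × 0.01171 = $7,648.228415
City of Eastcliff: $653,136.5 × 0.009 = $5,878.2285
Port Authority: $653,136.5 × 0.00487 = $3,180.774755
Total = $12,148.3389 + $4,415.20274 + $7,648.228415 + $5,878.2285 + $3,180.774755 = $33,270.77331

$33,270.77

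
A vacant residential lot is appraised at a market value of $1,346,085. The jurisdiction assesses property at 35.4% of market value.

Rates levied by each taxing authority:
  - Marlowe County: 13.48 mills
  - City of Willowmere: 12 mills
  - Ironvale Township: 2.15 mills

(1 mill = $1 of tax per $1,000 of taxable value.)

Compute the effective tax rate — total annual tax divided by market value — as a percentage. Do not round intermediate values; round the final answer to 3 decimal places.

Assessed value = $1,346,085 × 0.354 = $476,514.09
Marlowe County: $476,514.09 × 0.01348 = $6,423.4099332
City of Willowmere: $476,514.09 × 0.012 = $5,718.16908
Ironvale Township: $476,514.09 × 0.00215 = $1,024.5052935
Total tax = $13,166.0843067
Effective rate = $13,166.0843067 ÷ $1,346,085 = 0.978% of market value

0.978%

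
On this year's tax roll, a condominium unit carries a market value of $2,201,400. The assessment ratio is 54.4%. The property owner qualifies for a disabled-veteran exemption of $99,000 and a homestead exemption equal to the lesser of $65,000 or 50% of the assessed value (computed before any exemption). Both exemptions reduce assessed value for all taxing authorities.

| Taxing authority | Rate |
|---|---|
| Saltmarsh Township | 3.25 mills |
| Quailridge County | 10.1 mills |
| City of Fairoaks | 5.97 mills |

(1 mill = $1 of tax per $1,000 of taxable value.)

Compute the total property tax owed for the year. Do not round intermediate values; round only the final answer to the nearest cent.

$19,968.41

Assessed value = $2,201,400 × 0.544 = $1,197,561.6
Homestead exemption = min($65,000, 50% × $1,197,561.6) = min($65,000, $598,780.8) = $65,000 (dollar cap binds)
Taxable value = $1,197,561.6 − $99,000 − $65,000 = $1,033,561.6
Saltmarsh Township: $1,033,561.6 × 0.00325 = $3,359.0752
Quailridge County: $1,033,561.6 × 0.0101 = $10,438.97216
City of Fairoaks: $1,033,561.6 × 0.00597 = $6,170.362752
Total = $19,968.410112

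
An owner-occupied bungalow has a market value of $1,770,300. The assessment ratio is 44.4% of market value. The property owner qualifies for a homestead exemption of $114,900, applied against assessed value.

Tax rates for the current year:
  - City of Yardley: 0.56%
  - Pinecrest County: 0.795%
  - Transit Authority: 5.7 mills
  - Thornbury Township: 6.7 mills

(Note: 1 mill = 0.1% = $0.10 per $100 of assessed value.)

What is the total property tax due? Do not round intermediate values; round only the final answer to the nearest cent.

$17,415.39

Assessed value = $1,770,300 × 0.444 = $786,013.2
Taxable value = $786,013.2 − $114,900 = $671,113.2
City of Yardley: $671,113.2 × 0.0056 = $3,758.23392
Pinecrest County: $671,113.2 × 0.00795 = $5,335.34994
Transit Authority: $671,113.2 × 0.0057 = $3,825.34524
Thornbury Township: $671,113.2 × 0.0067 = $4,496.45844
Total = $17,415.38754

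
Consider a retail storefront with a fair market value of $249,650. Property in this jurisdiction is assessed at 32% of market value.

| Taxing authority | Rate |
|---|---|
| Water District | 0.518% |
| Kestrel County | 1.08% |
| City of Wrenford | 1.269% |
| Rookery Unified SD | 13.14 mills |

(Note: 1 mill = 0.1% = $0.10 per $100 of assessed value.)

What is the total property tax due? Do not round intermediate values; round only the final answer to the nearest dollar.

$3,340

Assessed value = $249,650 × 0.32 = $79,888
Water District: $79,888 × 0.00518 = $413.81984
Kestrel County: $79,888 × 0.0108 = $862.7904
City of Wrenford: $79,888 × 0.01269 = $1,013.77872
Rookery Unified SD: $79,888 × 0.01314 = $1,049.72832
Total = $3,340.11728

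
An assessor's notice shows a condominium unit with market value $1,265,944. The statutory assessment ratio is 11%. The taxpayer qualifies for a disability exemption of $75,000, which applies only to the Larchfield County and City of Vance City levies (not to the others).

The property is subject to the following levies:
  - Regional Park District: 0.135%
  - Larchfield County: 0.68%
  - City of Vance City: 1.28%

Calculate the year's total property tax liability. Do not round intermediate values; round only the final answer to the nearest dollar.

Assessed value = $1,265,944 × 0.11 = $139,253.84
Regional Park District: $139,253.84 × 0.00135 = $187.992684
Larchfield County: ($139,253.84 − $75,000) × 0.0068 = $64,253.84 × 0.0068 = $436.926112
City of Vance City: ($139,253.84 − $75,000) × 0.0128 = $64,253.84 × 0.0128 = $822.449152
Total = $1,447.367948

$1,447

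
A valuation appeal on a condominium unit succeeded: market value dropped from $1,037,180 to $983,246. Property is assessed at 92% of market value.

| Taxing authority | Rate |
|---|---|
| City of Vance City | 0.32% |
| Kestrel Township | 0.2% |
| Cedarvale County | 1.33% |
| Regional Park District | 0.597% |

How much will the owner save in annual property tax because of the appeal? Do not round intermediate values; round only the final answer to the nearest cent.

$1,214.18

Old assessed value = $1,037,180 × 0.92 = $954,205.6
New assessed value = $983,246 × 0.92 = $904,586.32
Combined rate = 0.0032 + 0.002 + 0.0133 + 0.00597 = 0.02447
Old tax = $954,205.6 × 0.02447 = $23,349.411032
New tax = $904,586.32 × 0.02447 = $22,135.2272504
Reduction = $23,349.411032 − $22,135.2272504 = $1,214.1837816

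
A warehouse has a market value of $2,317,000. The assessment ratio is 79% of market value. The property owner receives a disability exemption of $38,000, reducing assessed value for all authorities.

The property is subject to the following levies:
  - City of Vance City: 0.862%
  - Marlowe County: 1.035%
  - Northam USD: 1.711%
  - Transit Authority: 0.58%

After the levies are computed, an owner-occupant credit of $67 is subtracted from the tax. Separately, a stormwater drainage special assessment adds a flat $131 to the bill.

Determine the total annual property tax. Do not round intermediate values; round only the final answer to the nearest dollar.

$75,131

Assessed value = $2,317,000 × 0.79 = $1,830,430
Taxable value = $1,830,430 − $38,000 = $1,792,430
City of Vance City: $1,792,430 × 0.00862 = $15,450.7466
Marlowe County: $1,792,430 × 0.01035 = $18,551.6505
Northam USD: $1,792,430 × 0.01711 = $30,668.4773
Transit Authority: $1,792,430 × 0.0058 = $10,396.094
Levies subtotal = $75,066.9684
After credit = $75,066.9684 − $67 = $74,999.9684
Total = $74,999.9684 + $131 = $75,130.9684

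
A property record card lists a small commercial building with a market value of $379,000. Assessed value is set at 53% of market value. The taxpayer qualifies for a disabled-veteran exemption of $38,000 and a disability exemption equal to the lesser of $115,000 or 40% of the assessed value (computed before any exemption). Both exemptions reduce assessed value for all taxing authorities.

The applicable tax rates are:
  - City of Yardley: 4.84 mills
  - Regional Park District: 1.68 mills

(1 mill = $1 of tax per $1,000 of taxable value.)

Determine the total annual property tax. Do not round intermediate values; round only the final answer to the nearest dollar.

Assessed value = $379,000 × 0.53 = $200,870
Disability exemption = min($115,000, 40% × $200,870) = min($115,000, $80,348) = $80,348 (percentage binds)
Taxable value = $200,870 − $38,000 − $80,348 = $82,522
City of Yardley: $82,522 × 0.00484 = $399.40648
Regional Park District: $82,522 × 0.00168 = $138.63696
Total = $538.04344

$538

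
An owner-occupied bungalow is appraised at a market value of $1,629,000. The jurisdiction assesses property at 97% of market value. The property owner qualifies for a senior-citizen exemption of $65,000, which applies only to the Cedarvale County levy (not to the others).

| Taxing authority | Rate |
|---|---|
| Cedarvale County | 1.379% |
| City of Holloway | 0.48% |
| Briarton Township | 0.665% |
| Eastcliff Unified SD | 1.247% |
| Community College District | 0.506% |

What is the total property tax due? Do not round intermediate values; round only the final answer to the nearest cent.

Assessed value = $1,629,000 × 0.97 = $1,580,130
Cedarvale County: ($1,580,130 − $65,000) × 0.01379 = $1,515,130 × 0.01379 = $20,893.6427
City of Holloway: $1,580,130 × 0.0048 = $7,584.624
Briarton Township: $1,580,130 × 0.00665 = $10,507.8645
Eastcliff Unified SD: $1,580,130 × 0.01247 = $19,704.2211
Community College District: $1,580,130 × 0.00506 = $7,995.4578
Total = $66,685.8101

$66,685.81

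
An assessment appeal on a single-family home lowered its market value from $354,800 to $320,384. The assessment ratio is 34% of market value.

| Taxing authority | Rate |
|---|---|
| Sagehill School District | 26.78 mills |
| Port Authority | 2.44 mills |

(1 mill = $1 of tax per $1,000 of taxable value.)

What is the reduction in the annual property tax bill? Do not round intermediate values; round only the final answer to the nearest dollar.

$342

Old assessed value = $354,800 × 0.34 = $120,632
New assessed value = $320,384 × 0.34 = $108,930.56
Combined rate = 0.02678 + 0.00244 = 0.02922
Old tax = $120,632 × 0.02922 = $3,524.86704
New tax = $108,930.56 × 0.02922 = $3,182.9509632
Reduction = $3,524.86704 − $3,182.9509632 = $341.9160768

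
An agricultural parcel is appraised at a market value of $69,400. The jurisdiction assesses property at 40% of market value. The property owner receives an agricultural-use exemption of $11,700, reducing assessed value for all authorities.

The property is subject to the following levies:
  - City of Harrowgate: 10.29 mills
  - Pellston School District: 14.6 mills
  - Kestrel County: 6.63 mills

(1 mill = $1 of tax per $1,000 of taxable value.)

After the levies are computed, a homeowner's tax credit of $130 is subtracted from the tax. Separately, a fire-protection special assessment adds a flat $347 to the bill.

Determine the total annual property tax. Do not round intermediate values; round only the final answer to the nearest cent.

$723.21

Assessed value = $69,400 × 0.4 = $27,760
Taxable value = $27,760 − $11,700 = $16,060
City of Harrowgate: $16,060 × 0.01029 = $165.2574
Pellston School District: $16,060 × 0.0146 = $234.476
Kestrel County: $16,060 × 0.00663 = $106.4778
Levies subtotal = $506.2112
After credit = $506.2112 − $130 = $376.2112
Total = $376.2112 + $347 = $723.2112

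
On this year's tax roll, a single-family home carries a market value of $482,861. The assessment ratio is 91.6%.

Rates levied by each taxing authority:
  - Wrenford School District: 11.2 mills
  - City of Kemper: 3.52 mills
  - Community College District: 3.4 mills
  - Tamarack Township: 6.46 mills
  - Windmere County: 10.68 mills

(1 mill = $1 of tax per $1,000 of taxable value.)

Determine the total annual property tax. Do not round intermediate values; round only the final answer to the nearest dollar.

$15,596

Assessed value = $482,861 × 0.916 = $442,300.676
Wrenford School District: $442,300.676 × 0.0112 = $4,953.7675712
City of Kemper: $442,300.676 × 0.00352 = $1,556.89837952
Community College District: $442,300.676 × 0.0034 = $1,503.8222984
Tamarack Township: $442,300.676 × 0.00646 = $2,857.26236696
Windmere County: $442,300.676 × 0.01068 = $4,723.77121968
Total = $4,953.7675712 + $1,556.89837952 + $1,503.8222984 + $2,857.26236696 + $4,723.77121968 = $15,595.52183576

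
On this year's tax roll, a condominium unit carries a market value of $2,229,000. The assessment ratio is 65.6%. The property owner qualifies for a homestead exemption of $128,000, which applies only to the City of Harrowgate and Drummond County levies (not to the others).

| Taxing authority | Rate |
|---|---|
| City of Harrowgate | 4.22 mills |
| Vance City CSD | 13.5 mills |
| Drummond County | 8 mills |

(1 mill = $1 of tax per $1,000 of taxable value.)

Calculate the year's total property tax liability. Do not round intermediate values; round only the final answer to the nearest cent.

Assessed value = $2,229,000 × 0.656 = $1,462,224
City of Harrowgate: ($1,462,224 − $128,000) × 0.00422 = $1,334,224 × 0.00422 = $5,630.42528
Vance City CSD: $1,462,224 × 0.0135 = $19,740.024
Drummond County: ($1,462,224 − $128,000) × 0.008 = $1,334,224 × 0.008 = $10,673.792
Total = $36,044.24128

$36,044.24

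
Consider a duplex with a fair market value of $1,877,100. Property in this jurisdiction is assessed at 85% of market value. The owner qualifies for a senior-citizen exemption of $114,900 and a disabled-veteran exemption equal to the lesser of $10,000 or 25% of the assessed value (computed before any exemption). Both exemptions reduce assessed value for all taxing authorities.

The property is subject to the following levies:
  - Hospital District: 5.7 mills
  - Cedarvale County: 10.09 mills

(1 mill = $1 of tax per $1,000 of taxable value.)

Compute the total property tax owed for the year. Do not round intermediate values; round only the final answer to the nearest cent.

Assessed value = $1,877,100 × 0.85 = $1,595,535
Disabled-veteran exemption = min($10,000, 25% × $1,595,535) = min($10,000, $398,883.75) = $10,000 (dollar cap binds)
Taxable value = $1,595,535 − $114,900 − $10,000 = $1,470,635
Hospital District: $1,470,635 × 0.0057 = $8,382.6195
Cedarvale County: $1,470,635 × 0.01009 = $14,838.70715
Total = $23,221.32665

$23,221.33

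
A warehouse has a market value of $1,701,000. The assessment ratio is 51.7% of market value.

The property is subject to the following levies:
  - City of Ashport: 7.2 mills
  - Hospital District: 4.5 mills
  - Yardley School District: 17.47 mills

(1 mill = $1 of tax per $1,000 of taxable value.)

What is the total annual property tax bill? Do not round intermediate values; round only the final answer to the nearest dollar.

$25,653

Assessed value = $1,701,000 × 0.517 = $879,417
City of Ashport: $879,417 × 0.0072 = $6,331.8024
Hospital District: $879,417 × 0.0045 = $3,957.3765
Yardley School District: $879,417 × 0.01747 = $15,363.41499
Total = $6,331.8024 + $3,957.3765 + $15,363.41499 = $25,652.59389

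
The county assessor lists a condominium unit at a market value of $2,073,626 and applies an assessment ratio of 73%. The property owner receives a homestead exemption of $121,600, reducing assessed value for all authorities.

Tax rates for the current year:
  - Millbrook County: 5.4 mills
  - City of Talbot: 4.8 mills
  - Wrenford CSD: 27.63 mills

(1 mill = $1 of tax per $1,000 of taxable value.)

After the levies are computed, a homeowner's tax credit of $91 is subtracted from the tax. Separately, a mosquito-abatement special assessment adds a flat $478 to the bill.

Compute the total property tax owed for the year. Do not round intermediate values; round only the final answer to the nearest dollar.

$53,052

Assessed value = $2,073,626 × 0.73 = $1,513,746.98
Taxable value = $1,513,746.98 − $121,600 = $1,392,146.98
Millbrook County: $1,392,146.98 × 0.0054 = $7,517.593692
City of Talbot: $1,392,146.98 × 0.0048 = $6,682.305504
Wrenford CSD: $1,392,146.98 × 0.02763 = $38,465.0210574
Levies subtotal = $52,664.9202534
After credit = $52,664.9202534 − $91 = $52,573.9202534
Total = $52,573.9202534 + $478 = $53,051.9202534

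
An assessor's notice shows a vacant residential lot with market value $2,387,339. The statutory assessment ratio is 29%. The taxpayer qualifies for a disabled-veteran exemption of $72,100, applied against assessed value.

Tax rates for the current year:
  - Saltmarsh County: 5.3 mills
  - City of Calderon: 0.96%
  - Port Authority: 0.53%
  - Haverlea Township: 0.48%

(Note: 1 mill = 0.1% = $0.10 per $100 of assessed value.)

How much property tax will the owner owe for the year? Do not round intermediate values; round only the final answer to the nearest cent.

$15,505.71

Assessed value = $2,387,339 × 0.29 = $692,328.31
Taxable value = $692,328.31 − $72,100 = $620,228.31
Saltmarsh County: $620,228.31 × 0.0053 = $3,287.210043
City of Calderon: $620,228.31 × 0.0096 = $5,954.191776
Port Authority: $620,228.31 × 0.0053 = $3,287.210043
Haverlea Township: $620,228.31 × 0.0048 = $2,977.095888
Total = $15,505.70775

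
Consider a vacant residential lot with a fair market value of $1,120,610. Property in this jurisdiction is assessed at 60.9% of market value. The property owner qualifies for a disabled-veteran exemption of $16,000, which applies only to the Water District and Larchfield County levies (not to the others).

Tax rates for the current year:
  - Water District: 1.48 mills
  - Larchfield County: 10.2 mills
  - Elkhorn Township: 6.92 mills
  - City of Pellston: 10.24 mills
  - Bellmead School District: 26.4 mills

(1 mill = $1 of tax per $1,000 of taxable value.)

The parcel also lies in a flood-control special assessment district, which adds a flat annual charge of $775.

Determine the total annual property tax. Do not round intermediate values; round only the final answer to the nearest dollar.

$38,287

Assessed value = $1,120,610 × 0.609 = $682,451.49
Water District: ($682,451.49 − $16,000) × 0.00148 = $666,451.49 × 0.00148 = $986.3482052
Larchfield County: ($682,451.49 − $16,000) × 0.0102 = $666,451.49 × 0.0102 = $6,797.805198
Elkhorn Township: $682,451.49 × 0.00692 = $4,722.5643108
City of Pellston: $682,451.49 × 0.01024 = $6,988.3032576
Bellmead School District: $682,451.49 × 0.0264 = $18,016.719336
Levies subtotal = $37,511.7403076
Total = $37,511.7403076 + $775 = $38,286.7403076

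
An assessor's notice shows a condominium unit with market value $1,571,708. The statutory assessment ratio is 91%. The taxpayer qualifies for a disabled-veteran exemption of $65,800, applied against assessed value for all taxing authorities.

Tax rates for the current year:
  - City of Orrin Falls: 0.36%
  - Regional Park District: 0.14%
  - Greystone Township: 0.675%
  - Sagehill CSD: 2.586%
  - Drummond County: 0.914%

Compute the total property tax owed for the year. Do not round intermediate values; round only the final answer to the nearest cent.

Assessed value = $1,571,708 × 0.91 = $1,430,254.28
Taxable value = $1,430,254.28 − $65,800 = $1,364,454.28
City of Orrin Falls: $1,364,454.28 × 0.0036 = $4,912.035408
Regional Park District: $1,364,454.28 × 0.0014 = $1,910.235992
Greystone Township: $1,364,454.28 × 0.00675 = $9,210.06639
Sagehill CSD: $1,364,454.28 × 0.02586 = $35,284.7876808
Drummond County: $1,364,454.28 × 0.00914 = $12,471.1121192
Total = $4,912.035408 + $1,910.235992 + $9,210.06639 + $35,284.7876808 + $12,471.1121192 = $63,788.23759

$63,788.24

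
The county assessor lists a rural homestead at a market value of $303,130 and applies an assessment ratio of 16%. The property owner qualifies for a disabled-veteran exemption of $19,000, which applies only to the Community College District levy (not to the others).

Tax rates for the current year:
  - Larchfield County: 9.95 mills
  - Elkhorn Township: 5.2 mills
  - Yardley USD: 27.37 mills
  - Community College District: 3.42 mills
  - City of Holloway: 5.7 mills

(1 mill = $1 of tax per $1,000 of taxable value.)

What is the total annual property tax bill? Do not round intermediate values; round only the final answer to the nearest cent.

$2,439.60

Assessed value = $303,130 × 0.16 = $48,500.8
Larchfield County: $48,500.8 × 0.00995 = $482.58296
Elkhorn Township: $48,500.8 × 0.0052 = $252.20416
Yardley USD: $48,500.8 × 0.02737 = $1,327.466896
Community College District: ($48,500.8 − $19,000) × 0.00342 = $29,500.8 × 0.00342 = $100.892736
City of Holloway: $48,500.8 × 0.0057 = $276.45456
Total = $2,439.601312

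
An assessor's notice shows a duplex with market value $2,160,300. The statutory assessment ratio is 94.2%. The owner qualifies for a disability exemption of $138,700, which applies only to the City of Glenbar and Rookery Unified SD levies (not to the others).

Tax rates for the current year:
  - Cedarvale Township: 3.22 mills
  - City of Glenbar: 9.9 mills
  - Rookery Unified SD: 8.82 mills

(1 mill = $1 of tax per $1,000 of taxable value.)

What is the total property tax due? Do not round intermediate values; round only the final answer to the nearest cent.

$42,051.49

Assessed value = $2,160,300 × 0.942 = $2,035,002.6
Cedarvale Township: $2,035,002.6 × 0.00322 = $6,552.708372
City of Glenbar: ($2,035,002.6 − $138,700) × 0.0099 = $1,896,302.6 × 0.0099 = $18,773.39574
Rookery Unified SD: ($2,035,002.6 − $138,700) × 0.00882 = $1,896,302.6 × 0.00882 = $16,725.388932
Total = $42,051.493044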